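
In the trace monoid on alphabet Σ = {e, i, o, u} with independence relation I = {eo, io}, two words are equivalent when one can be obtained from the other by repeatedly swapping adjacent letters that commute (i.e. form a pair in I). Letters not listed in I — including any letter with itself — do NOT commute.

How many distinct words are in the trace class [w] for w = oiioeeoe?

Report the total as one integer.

56

drop 0:o onto floor
drop 1:i onto floor
drop 2:i onto {1:i}
drop 3:o onto {0:o}
drop 4:e onto {2:i}
drop 5:e onto {4:e}
drop 6:o onto {3:o}
drop 7:e onto {5:e}
ground layer = {0:o, 1:i}
drop-orders for the pieces not yet dropped (sum over which currently-grounded one goes next):
  1 to go: {6} 1  {7} 1
  2 to go: {3,6} 1  {5,7} 1  {6,7} 2
  3 to go: {0,3,6} 1  {3,6,7} 3  {4,5,7} 1  {5,6,7} 3
  4 to go: {0,3,6,7} 4  {2,4,5,7} 1  {3,5,6,7} 6  {4,5,6,7} 4
  5 to go: {0,3,5,6,7} 10  {1,2,4,5,7} 1  {2,4,5,6,7} 5  {3,4,5,6,7} 10
  6 to go: {0,3,4,5,6,7} 20  {1,2,4,5,6,7} 6  {2,3,4,5,6,7} 15
  if 0:o drops first: 21 orders
  if 1:i drops first: 35 orders
heap linearizations: 56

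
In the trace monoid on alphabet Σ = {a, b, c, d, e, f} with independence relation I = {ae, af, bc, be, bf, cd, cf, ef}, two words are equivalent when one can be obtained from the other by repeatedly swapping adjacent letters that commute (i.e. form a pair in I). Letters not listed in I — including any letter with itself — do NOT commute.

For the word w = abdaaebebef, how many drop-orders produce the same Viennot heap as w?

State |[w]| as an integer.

280

drop 0:a onto floor
drop 1:b onto {0:a}
drop 2:d onto {1:b}
drop 3:a onto {2:d}
drop 4:a onto {3:a}
drop 5:e onto {2:d}
drop 6:b onto {4:a}
drop 7:e onto {5:e}
drop 8:b onto {6:b}
drop 9:e onto {7:e}
drop 10:f onto {2:d}
ground layer = {0:a}
drop-orders for the pieces not yet dropped (sum over which currently-grounded one goes next):
  1 to go: {8} 1  {9} 1  {10} 1
  2 to go: {6,8} 1  {7,9} 1  {8,9} 2  {8,10} 2  {9,10} 2
  3 to go: {4,6,8} 1  {5,7,9} 1  {6,8,9} 3  {6,8,10} 3  {7,8,9} 3  {7,9,10} 3  {8,9,10} 6
  4 to go: {3,4,6,8} 1  {4,6,8,9} 4  {4,6,8,10} 4  {5,7,8,9} 4  {5,7,9,10} 4  {6,7,8,9} 6  {6,8,9,10} 12  {7,8,9,10} 12
  5 to go: {3,4,6,8,9} 5  {3,4,6,8,10} 5  {4,6,7,8,9} 10  {4,6,8,9,10} 20  {5,6,7,8,9} 10  {5,7,8,9,10} 20  {6,7,8,9,10} 30
  6 to go: {3,4,6,7,8,9} 15  {3,4,6,8,9,10} 30  {4,5,6,7,8,9} 20  {4,6,7,8,9,10} 60  {5,6,7,8,9,10} 60
  7 to go: {3,4,5,6,7,8,9} 35  {3,4,6,7,8,9,10} 105  {4,5,6,7,8,9,10} 140
  8 to go: {3,4,5,6,7,8,9,10} 280
  9 to go: {2,3,4,5,6,7,8,9,10} 280
  if 0:a drops first: 280 orders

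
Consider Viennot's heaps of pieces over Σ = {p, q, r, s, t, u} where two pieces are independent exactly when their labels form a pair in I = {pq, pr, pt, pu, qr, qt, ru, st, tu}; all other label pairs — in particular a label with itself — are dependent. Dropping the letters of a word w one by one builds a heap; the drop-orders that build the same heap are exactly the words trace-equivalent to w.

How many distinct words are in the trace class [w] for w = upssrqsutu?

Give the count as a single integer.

18

0(u) covers ∅
1(p) covers ∅
2(s) covers 0:u, 1:p
3(s) covers 2:s
4(r) covers 3:s
5(q) covers 3:s
6(s) covers 4:r, 5:q
7(u) covers 6:s
8(t) covers 4:r
9(u) covers 7:u
floor of heap: 0:u, 1:p
completions by unplaced set U, small U first (add the entries for U minus each lowest piece of U):
  |U|=1: {8}:1  {9}:1
  |U|=2: {7,9}:1  {8,9}:2
  |U|=3: {6,7,9}:1  {7,8,9}:3
  |U|=4: {5,6,7,9}:1  {6,7,8,9}:4
  |U|=5: {4,6,7,8,9}:4  {5,6,7,8,9}:5
  |U|=6: {4,5,6,7,8,9}:9
  |U|=7: {3,4,5,6,7,8,9}:9
  |U|=8: {2,3,4,5,6,7,8,9}:9
  start at 0(u): 9
  start at 1(p): 9
sum over floor = 18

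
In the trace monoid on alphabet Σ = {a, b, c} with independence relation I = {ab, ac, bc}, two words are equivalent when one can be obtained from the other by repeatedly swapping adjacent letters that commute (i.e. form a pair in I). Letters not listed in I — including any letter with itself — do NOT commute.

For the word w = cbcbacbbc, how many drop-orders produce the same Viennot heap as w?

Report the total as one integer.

drop 0:c onto floor
drop 1:b onto floor
drop 2:c onto {0:c}
drop 3:b onto {1:b}
drop 4:a onto floor
drop 5:c onto {2:c}
drop 6:b onto {3:b}
drop 7:b onto {6:b}
drop 8:c onto {5:c}
ground layer = {0:c, 1:b, 4:a}
drop-orders for the pieces not yet dropped (sum over which currently-grounded one goes next):
  1 to go: {4} 1  {7} 1  {8} 1
  2 to go: {4,7} 2  {4,8} 2  {5,8} 1  {6,7} 1  {7,8} 2
  3 to go: {2,5,8} 1  {3,6,7} 1  {4,5,8} 3  {4,6,7} 3  {4,7,8} 6  {5,7,8} 3  {6,7,8} 3
  4 to go: {0,2,5,8} 1  {1,3,6,7} 1  {2,4,5,8} 4  {2,5,7,8} 4  {3,4,6,7} 4  {3,6,7,8} 4  {4,5,7,8} 12  {4,6,7,8} 12  {5,6,7,8} 6
  5 to go: {0,2,4,5,8} 5  {0,2,5,7,8} 5  {1,3,4,6,7} 5  {1,3,6,7,8} 5  {2,4,5,7,8} 20  {2,5,6,7,8} 10  {3,4,6,7,8} 20  {3,5,6,7,8} 10  {4,5,6,7,8} 30
  6 to go: {0,2,4,5,7,8} 30  {0,2,5,6,7,8} 15  {1,3,4,6,7,8} 30  {1,3,5,6,7,8} 15  {2,3,5,6,7,8} 20  {2,4,5,6,7,8} 60  {3,4,5,6,7,8} 60
  7 to go: {0,2,3,5,6,7,8} 35  {0,2,4,5,6,7,8} 105  {1,2,3,5,6,7,8} 35  {1,3,4,5,6,7,8} 105  {2,3,4,5,6,7,8} 140
  if 0:c drops first: 280 orders
  if 1:b drops first: 280 orders
  if 4:a drops first: 70 orders
heap linearizations: 630

630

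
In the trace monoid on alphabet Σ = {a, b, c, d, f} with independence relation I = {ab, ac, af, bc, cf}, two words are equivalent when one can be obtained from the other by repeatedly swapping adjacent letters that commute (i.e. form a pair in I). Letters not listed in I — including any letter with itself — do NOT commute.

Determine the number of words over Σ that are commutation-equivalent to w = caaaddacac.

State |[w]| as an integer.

drop 0:c onto floor
drop 1:a onto floor
drop 2:a onto {1:a}
drop 3:a onto {2:a}
drop 4:d onto {0:c, 3:a}
drop 5:d onto {4:d}
drop 6:a onto {5:d}
drop 7:c onto {5:d}
drop 8:a onto {6:a}
drop 9:c onto {7:c}
ground layer = {0:c, 1:a}
drop-orders for the pieces not yet dropped (sum over which currently-grounded one goes next):
  1 to go: {8} 1  {9} 1
  2 to go: {6,8} 1  {7,9} 1  {8,9} 2
  3 to go: {6,8,9} 3  {7,8,9} 3
  4 to go: {6,7,8,9} 6
  5 to go: {5,6,7,8,9} 6
  6 to go: {4,5,6,7,8,9} 6
  7 to go: {0,4,5,6,7,8,9} 6  {3,4,5,6,7,8,9} 6
  8 to go: {0,3,4,5,6,7,8,9} 12  {2,3,4,5,6,7,8,9} 6
  if 0:c drops first: 6 orders
  if 1:a drops first: 18 orders
heap linearizations: 24

24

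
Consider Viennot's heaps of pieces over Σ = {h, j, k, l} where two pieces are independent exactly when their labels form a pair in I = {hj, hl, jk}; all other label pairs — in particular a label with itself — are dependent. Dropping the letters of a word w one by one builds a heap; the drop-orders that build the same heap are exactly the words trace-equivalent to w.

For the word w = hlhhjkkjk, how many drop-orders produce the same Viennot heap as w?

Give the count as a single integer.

0(h) covers ∅
1(l) covers ∅
2(h) covers 0:h
3(h) covers 2:h
4(j) covers 1:l
5(k) covers 1:l, 3:h
6(k) covers 5:k
7(j) covers 4:j
8(k) covers 6:k
floor of heap: 0:h, 1:l
completions by unplaced set U, small U first (add the entries for U minus each lowest piece of U):
  |U|=1: {7}:1  {8}:1
  |U|=2: {4,7}:1  {6,8}:1  {7,8}:2
  |U|=3: {4,7,8}:3  {5,6,8}:1  {6,7,8}:3
  |U|=4: {3,5,6,8}:1  {4,6,7,8}:6  {5,6,7,8}:4
  |U|=5: {2,3,5,6,8}:1  {3,5,6,7,8}:5  {4,5,6,7,8}:10
  |U|=6: {0,2,3,5,6,8}:1  {1,4,5,6,7,8}:10  {2,3,5,6,7,8}:6  {3,4,5,6,7,8}:15
  |U|=7: {0,2,3,5,6,7,8}:7  {1,3,4,5,6,7,8}:25  {2,3,4,5,6,7,8}:21
  start at 0(h): 46
  start at 1(l): 28
sum over floor = 74

74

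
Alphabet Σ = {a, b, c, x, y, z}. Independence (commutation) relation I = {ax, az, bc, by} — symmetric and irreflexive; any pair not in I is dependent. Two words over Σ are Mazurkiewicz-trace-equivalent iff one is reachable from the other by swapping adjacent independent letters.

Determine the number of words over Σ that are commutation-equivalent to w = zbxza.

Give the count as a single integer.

piece 0:z — minimal
piece 1:b rests on {0:z}
piece 2:x rests on {1:b}
piece 3:z rests on {2:x}
piece 4:a rests on {1:b}
minimal pieces: {0:z}
ways to finish when only these pieces remain (= sum over removing one remaining piece with nothing left below it):
  1 left: {3}→1  {4}→1
  2 left: {2,3}→1  {3,4}→2
  3 left: {2,3,4}→3
  placing 0:z first → 3 extensions

3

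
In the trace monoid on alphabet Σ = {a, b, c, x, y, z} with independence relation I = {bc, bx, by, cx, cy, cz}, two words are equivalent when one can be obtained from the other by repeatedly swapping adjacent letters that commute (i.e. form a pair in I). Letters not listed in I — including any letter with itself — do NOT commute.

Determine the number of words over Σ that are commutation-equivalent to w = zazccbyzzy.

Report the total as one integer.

56

piece 0:z — minimal
piece 1:a rests on {0:z}
piece 2:z rests on {1:a}
piece 3:c rests on {1:a}
piece 4:c rests on {3:c}
piece 5:b rests on {2:z}
piece 6:y rests on {2:z}
piece 7:z rests on {5:b, 6:y}
piece 8:z rests on {7:z}
piece 9:y rests on {8:z}
minimal pieces: {0:z}
ways to finish when only these pieces remain (= sum over removing one remaining piece with nothing left below it):
  1 left: {4}→1  {9}→1
  2 left: {3,4}→1  {4,9}→2  {8,9}→1
  3 left: {3,4,9}→3  {4,8,9}→3  {7,8,9}→1
  4 left: {3,4,8,9}→6  {4,7,8,9}→4  {5,7,8,9}→1  {6,7,8,9}→1
  5 left: {3,4,7,8,9}→10  {4,5,7,8,9}→5  {4,6,7,8,9}→5  {5,6,7,8,9}→2
  6 left: {2,5,6,7,8,9}→2  {3,4,5,7,8,9}→15  {3,4,6,7,8,9}→15  {4,5,6,7,8,9}→12
  7 left: {2,4,5,6,7,8,9}→14  {3,4,5,6,7,8,9}→42
  8 left: {2,3,4,5,6,7,8,9}→56
  placing 0:z first → 56 extensions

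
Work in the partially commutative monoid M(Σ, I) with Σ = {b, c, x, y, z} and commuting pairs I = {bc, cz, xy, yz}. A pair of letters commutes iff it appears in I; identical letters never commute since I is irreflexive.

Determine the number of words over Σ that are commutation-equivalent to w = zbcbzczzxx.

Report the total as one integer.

28

piece 0:z — minimal
piece 1:b rests on {0:z}
piece 2:c — minimal
piece 3:b rests on {1:b}
piece 4:z rests on {3:b}
piece 5:c rests on {2:c}
piece 6:z rests on {4:z}
piece 7:z rests on {6:z}
piece 8:x rests on {5:c, 7:z}
piece 9:x rests on {8:x}
minimal pieces: {0:z, 2:c}
ways to finish when only these pieces remain (= sum over removing one remaining piece with nothing left below it):
  1 left: {9}→1
  2 left: {8,9}→1
  3 left: {5,8,9}→1  {7,8,9}→1
  4 left: {2,5,8,9}→1  {5,7,8,9}→2  {6,7,8,9}→1
  5 left: {2,5,7,8,9}→3  {4,6,7,8,9}→1  {5,6,7,8,9}→3
  6 left: {2,5,6,7,8,9}→6  {3,4,6,7,8,9}→1  {4,5,6,7,8,9}→4
  7 left: {1,3,4,6,7,8,9}→1  {2,4,5,6,7,8,9}→10  {3,4,5,6,7,8,9}→5
  8 left: {0,1,3,4,6,7,8,9}→1  {1,3,4,5,6,7,8,9}→6  {2,3,4,5,6,7,8,9}→15
  placing 0:z first → 21 extensions
  placing 2:c first → 7 extensions
total linear extensions = 28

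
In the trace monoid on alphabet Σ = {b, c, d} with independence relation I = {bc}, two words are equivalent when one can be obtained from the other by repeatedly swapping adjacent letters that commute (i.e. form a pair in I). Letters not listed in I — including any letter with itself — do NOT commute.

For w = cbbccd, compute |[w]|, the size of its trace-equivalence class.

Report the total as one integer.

#0=c has no predecessor
#1=b has no predecessor
#2=b depends on [1:b]
#3=c depends on [0:c]
#4=c depends on [3:c]
#5=d depends on [2:b, 4:c]
sources: [0:c, 1:b]
N(rest) = Σ N(rest − s) over sources s of rest; N(one piece) = 1:
  size 1 → [5]=1
  size 2 → [2,5]=1  [4,5]=1
  size 3 → [1,2,5]=1  [2,4,5]=2  [3,4,5]=1
  size 4 → [0,3,4,5]=1  [1,2,4,5]=3  [2,3,4,5]=3
  first=0(c) contributes 6
  first=1(b) contributes 4
|[w]| = 10

10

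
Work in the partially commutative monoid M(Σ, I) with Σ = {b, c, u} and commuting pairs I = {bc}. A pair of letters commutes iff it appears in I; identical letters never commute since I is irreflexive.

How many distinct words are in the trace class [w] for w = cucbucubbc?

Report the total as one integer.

piece 0:c — minimal
piece 1:u rests on {0:c}
piece 2:c rests on {1:u}
piece 3:b rests on {1:u}
piece 4:u rests on {2:c, 3:b}
piece 5:c rests on {4:u}
piece 6:u rests on {5:c}
piece 7:b rests on {6:u}
piece 8:b rests on {7:b}
piece 9:c rests on {6:u}
minimal pieces: {0:c}
ways to finish when only these pieces remain (= sum over removing one remaining piece with nothing left below it):
  1 left: {8}→1  {9}→1
  2 left: {7,8}→1  {8,9}→2
  3 left: {7,8,9}→3
  4 left: {6,7,8,9}→3
  5 left: {5,6,7,8,9}→3
  6 left: {4,5,6,7,8,9}→3
  7 left: {2,4,5,6,7,8,9}→3  {3,4,5,6,7,8,9}→3
  8 left: {2,3,4,5,6,7,8,9}→6
  placing 0:c first → 6 extensions

6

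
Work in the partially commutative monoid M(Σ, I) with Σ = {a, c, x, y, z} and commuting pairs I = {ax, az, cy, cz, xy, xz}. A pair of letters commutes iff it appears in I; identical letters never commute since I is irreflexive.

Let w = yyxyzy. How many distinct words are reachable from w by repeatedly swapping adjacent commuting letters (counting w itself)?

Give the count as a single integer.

drop 0:y onto floor
drop 1:y onto {0:y}
drop 2:x onto floor
drop 3:y onto {1:y}
drop 4:z onto {3:y}
drop 5:y onto {4:z}
ground layer = {0:y, 2:x}
drop-orders for the pieces not yet dropped (sum over which currently-grounded one goes next):
  1 to go: {2} 1  {5} 1
  2 to go: {2,5} 2  {4,5} 1
  3 to go: {2,4,5} 3  {3,4,5} 1
  4 to go: {1,3,4,5} 1  {2,3,4,5} 4
  if 0:y drops first: 5 orders
  if 2:x drops first: 1 orders
heap linearizations: 6

6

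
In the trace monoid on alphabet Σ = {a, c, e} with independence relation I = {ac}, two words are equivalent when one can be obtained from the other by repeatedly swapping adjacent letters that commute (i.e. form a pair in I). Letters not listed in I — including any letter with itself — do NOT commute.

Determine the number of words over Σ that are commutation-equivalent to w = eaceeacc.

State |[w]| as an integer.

6

piece 0:e — minimal
piece 1:a rests on {0:e}
piece 2:c rests on {0:e}
piece 3:e rests on {1:a, 2:c}
piece 4:e rests on {3:e}
piece 5:a rests on {4:e}
piece 6:c rests on {4:e}
piece 7:c rests on {6:c}
minimal pieces: {0:e}
ways to finish when only these pieces remain (= sum over removing one remaining piece with nothing left below it):
  1 left: {5}→1  {7}→1
  2 left: {5,7}→2  {6,7}→1
  3 left: {5,6,7}→3
  4 left: {4,5,6,7}→3
  5 left: {3,4,5,6,7}→3
  6 left: {1,3,4,5,6,7}→3  {2,3,4,5,6,7}→3
  placing 0:e first → 6 extensions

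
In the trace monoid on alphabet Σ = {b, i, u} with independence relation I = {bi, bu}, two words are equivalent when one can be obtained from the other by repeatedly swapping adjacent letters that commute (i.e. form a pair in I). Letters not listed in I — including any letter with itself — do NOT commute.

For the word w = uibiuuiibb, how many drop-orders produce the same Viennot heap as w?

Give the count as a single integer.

120

0(u) covers ∅
1(i) covers 0:u
2(b) covers ∅
3(i) covers 1:i
4(u) covers 3:i
5(u) covers 4:u
6(i) covers 5:u
7(i) covers 6:i
8(b) covers 2:b
9(b) covers 8:b
floor of heap: 0:u, 2:b
completions by unplaced set U, small U first (add the entries for U minus each lowest piece of U):
  |U|=1: {7}:1  {9}:1
  |U|=2: {6,7}:1  {7,9}:2  {8,9}:1
  |U|=3: {2,8,9}:1  {5,6,7}:1  {6,7,9}:3  {7,8,9}:3
  |U|=4: {2,7,8,9}:4  {4,5,6,7}:1  {5,6,7,9}:4  {6,7,8,9}:6
  |U|=5: {2,6,7,8,9}:10  {3,4,5,6,7}:1  {4,5,6,7,9}:5  {5,6,7,8,9}:10
  |U|=6: {1,3,4,5,6,7}:1  {2,5,6,7,8,9}:20  {3,4,5,6,7,9}:6  {4,5,6,7,8,9}:15
  |U|=7: {0,1,3,4,5,6,7}:1  {1,3,4,5,6,7,9}:7  {2,4,5,6,7,8,9}:35  {3,4,5,6,7,8,9}:21
  |U|=8: {0,1,3,4,5,6,7,9}:8  {1,3,4,5,6,7,8,9}:28  {2,3,4,5,6,7,8,9}:56
  start at 0(u): 84
  start at 2(b): 36
sum over floor = 120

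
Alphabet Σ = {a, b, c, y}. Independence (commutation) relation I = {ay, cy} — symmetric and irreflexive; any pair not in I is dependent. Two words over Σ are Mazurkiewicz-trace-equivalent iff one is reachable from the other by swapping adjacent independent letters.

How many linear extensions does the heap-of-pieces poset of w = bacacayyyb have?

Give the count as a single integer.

56

#0=b has no predecessor
#1=a depends on [0:b]
#2=c depends on [1:a]
#3=a depends on [2:c]
#4=c depends on [3:a]
#5=a depends on [4:c]
#6=y depends on [0:b]
#7=y depends on [6:y]
#8=y depends on [7:y]
#9=b depends on [5:a, 8:y]
sources: [0:b]
N(rest) = Σ N(rest − s) over sources s of rest; N(one piece) = 1:
  size 1 → [9]=1
  size 2 → [5,9]=1  [8,9]=1
  size 3 → [4,5,9]=1  [5,8,9]=2  [7,8,9]=1
  size 4 → [3,4,5,9]=1  [4,5,8,9]=3  [5,7,8,9]=3  [6,7,8,9]=1
  size 5 → [2,3,4,5,9]=1  [3,4,5,8,9]=4  [4,5,7,8,9]=6  [5,6,7,8,9]=4
  size 6 → [1,2,3,4,5,9]=1  [2,3,4,5,8,9]=5  [3,4,5,7,8,9]=10  [4,5,6,7,8,9]=10
  size 7 → [1,2,3,4,5,8,9]=6  [2,3,4,5,7,8,9]=15  [3,4,5,6,7,8,9]=20
  size 8 → [1,2,3,4,5,7,8,9]=21  [2,3,4,5,6,7,8,9]=35
  first=0(b) contributes 56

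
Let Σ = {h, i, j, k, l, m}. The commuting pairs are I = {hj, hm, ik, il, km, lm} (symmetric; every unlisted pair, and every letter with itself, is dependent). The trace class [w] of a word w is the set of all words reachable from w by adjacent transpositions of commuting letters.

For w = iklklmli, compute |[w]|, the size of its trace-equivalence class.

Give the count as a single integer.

drop 0:i onto floor
drop 1:k onto floor
drop 2:l onto {1:k}
drop 3:k onto {2:l}
drop 4:l onto {3:k}
drop 5:m onto {0:i}
drop 6:l onto {4:l}
drop 7:i onto {5:m}
ground layer = {0:i, 1:k}
drop-orders for the pieces not yet dropped (sum over which currently-grounded one goes next):
  1 to go: {6} 1  {7} 1
  2 to go: {4,6} 1  {5,7} 1  {6,7} 2
  3 to go: {0,5,7} 1  {3,4,6} 1  {4,6,7} 3  {5,6,7} 3
  4 to go: {0,5,6,7} 4  {2,3,4,6} 1  {3,4,6,7} 4  {4,5,6,7} 6
  5 to go: {0,4,5,6,7} 10  {1,2,3,4,6} 1  {2,3,4,6,7} 5  {3,4,5,6,7} 10
  6 to go: {0,3,4,5,6,7} 20  {1,2,3,4,6,7} 6  {2,3,4,5,6,7} 15
  if 0:i drops first: 21 orders
  if 1:k drops first: 35 orders
heap linearizations: 56

56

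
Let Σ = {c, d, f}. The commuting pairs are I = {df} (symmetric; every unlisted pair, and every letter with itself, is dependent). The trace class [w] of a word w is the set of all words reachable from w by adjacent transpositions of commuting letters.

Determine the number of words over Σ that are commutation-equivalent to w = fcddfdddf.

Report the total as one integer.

21

0(f) covers ∅
1(c) covers 0:f
2(d) covers 1:c
3(d) covers 2:d
4(f) covers 1:c
5(d) covers 3:d
6(d) covers 5:d
7(d) covers 6:d
8(f) covers 4:f
floor of heap: 0:f
completions by unplaced set U, small U first (add the entries for U minus each lowest piece of U):
  |U|=1: {7}:1  {8}:1
  |U|=2: {4,8}:1  {6,7}:1  {7,8}:2
  |U|=3: {4,7,8}:3  {5,6,7}:1  {6,7,8}:3
  |U|=4: {3,5,6,7}:1  {4,6,7,8}:6  {5,6,7,8}:4
  |U|=5: {2,3,5,6,7}:1  {3,5,6,7,8}:5  {4,5,6,7,8}:10
  |U|=6: {2,3,5,6,7,8}:6  {3,4,5,6,7,8}:15
  |U|=7: {2,3,4,5,6,7,8}:21
  start at 0(f): 21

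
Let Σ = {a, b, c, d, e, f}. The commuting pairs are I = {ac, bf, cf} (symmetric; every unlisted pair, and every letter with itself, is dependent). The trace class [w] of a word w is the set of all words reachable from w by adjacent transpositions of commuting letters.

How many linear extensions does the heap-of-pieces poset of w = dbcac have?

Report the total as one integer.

#0=d has no predecessor
#1=b depends on [0:d]
#2=c depends on [1:b]
#3=a depends on [1:b]
#4=c depends on [2:c]
sources: [0:d]
N(rest) = Σ N(rest − s) over sources s of rest; N(one piece) = 1:
  size 1 → [3]=1  [4]=1
  size 2 → [2,4]=1  [3,4]=2
  size 3 → [2,3,4]=3
  first=0(d) contributes 3

3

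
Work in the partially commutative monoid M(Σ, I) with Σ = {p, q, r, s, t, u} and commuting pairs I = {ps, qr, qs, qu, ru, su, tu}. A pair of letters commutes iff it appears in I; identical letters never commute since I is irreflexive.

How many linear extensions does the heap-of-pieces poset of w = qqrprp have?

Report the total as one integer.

drop 0:q onto floor
drop 1:q onto {0:q}
drop 2:r onto floor
drop 3:p onto {1:q, 2:r}
drop 4:r onto {3:p}
drop 5:p onto {4:r}
ground layer = {0:q, 2:r}
drop-orders for the pieces not yet dropped (sum over which currently-grounded one goes next):
  1 to go: {5} 1
  2 to go: {4,5} 1
  3 to go: {3,4,5} 1
  4 to go: {1,3,4,5} 1  {2,3,4,5} 1
  if 0:q drops first: 2 orders
  if 2:r drops first: 1 orders
heap linearizations: 3

3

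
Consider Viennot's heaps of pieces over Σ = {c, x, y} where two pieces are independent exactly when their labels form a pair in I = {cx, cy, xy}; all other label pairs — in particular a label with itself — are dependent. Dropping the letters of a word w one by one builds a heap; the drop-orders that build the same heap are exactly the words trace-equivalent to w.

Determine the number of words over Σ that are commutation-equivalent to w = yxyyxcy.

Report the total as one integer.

105

drop 0:y onto floor
drop 1:x onto floor
drop 2:y onto {0:y}
drop 3:y onto {2:y}
drop 4:x onto {1:x}
drop 5:c onto floor
drop 6:y onto {3:y}
ground layer = {0:y, 1:x, 5:c}
drop-orders for the pieces not yet dropped (sum over which currently-grounded one goes next):
  1 to go: {4} 1  {5} 1  {6} 1
  2 to go: {1,4} 1  {3,6} 1  {4,5} 2  {4,6} 2  {5,6} 2
  3 to go: {1,4,5} 3  {1,4,6} 3  {2,3,6} 1  {3,4,6} 3  {3,5,6} 3  {4,5,6} 6
  4 to go: {0,2,3,6} 1  {1,3,4,6} 6  {1,4,5,6} 12  {2,3,4,6} 4  {2,3,5,6} 4  {3,4,5,6} 12
  5 to go: {0,2,3,4,6} 5  {0,2,3,5,6} 5  {1,2,3,4,6} 10  {1,3,4,5,6} 30  {2,3,4,5,6} 20
  if 0:y drops first: 60 orders
  if 1:x drops first: 30 orders
  if 5:c drops first: 15 orders
heap linearizations: 105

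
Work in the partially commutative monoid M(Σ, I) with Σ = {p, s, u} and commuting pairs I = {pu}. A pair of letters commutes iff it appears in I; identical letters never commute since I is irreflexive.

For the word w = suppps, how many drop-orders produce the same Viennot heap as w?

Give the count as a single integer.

drop 0:s onto floor
drop 1:u onto {0:s}
drop 2:p onto {0:s}
drop 3:p onto {2:p}
drop 4:p onto {3:p}
drop 5:s onto {1:u, 4:p}
ground layer = {0:s}
drop-orders for the pieces not yet dropped (sum over which currently-grounded one goes next):
  1 to go: {5} 1
  2 to go: {1,5} 1  {4,5} 1
  3 to go: {1,4,5} 2  {3,4,5} 1
  4 to go: {1,3,4,5} 3  {2,3,4,5} 1
  if 0:s drops first: 4 orders

4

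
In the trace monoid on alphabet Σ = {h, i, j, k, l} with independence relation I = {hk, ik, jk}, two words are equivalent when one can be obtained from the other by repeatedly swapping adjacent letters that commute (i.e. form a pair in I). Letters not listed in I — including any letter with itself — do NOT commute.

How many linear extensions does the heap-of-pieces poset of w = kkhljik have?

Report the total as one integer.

piece 0:k — minimal
piece 1:k rests on {0:k}
piece 2:h — minimal
piece 3:l rests on {1:k, 2:h}
piece 4:j rests on {3:l}
piece 5:i rests on {4:j}
piece 6:k rests on {3:l}
minimal pieces: {0:k, 2:h}
ways to finish when only these pieces remain (= sum over removing one remaining piece with nothing left below it):
  1 left: {5}→1  {6}→1
  2 left: {4,5}→1  {5,6}→2
  3 left: {4,5,6}→3
  4 left: {3,4,5,6}→3
  5 left: {1,3,4,5,6}→3  {2,3,4,5,6}→3
  placing 0:k first → 6 extensions
  placing 2:h first → 3 extensions
total linear extensions = 9

9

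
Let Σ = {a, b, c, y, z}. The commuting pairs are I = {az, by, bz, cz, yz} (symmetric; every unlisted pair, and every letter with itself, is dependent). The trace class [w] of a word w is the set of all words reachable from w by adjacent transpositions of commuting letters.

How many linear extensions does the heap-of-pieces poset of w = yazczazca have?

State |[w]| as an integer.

0(y) covers ∅
1(a) covers 0:y
2(z) covers ∅
3(c) covers 1:a
4(z) covers 2:z
5(a) covers 3:c
6(z) covers 4:z
7(c) covers 5:a
8(a) covers 7:c
floor of heap: 0:y, 2:z
completions by unplaced set U, small U first (add the entries for U minus each lowest piece of U):
  |U|=1: {6}:1  {8}:1
  |U|=2: {4,6}:1  {6,8}:2  {7,8}:1
  |U|=3: {2,4,6}:1  {4,6,8}:3  {5,7,8}:1  {6,7,8}:3
  |U|=4: {2,4,6,8}:4  {3,5,7,8}:1  {4,6,7,8}:6  {5,6,7,8}:4
  |U|=5: {1,3,5,7,8}:1  {2,4,6,7,8}:10  {3,5,6,7,8}:5  {4,5,6,7,8}:10
  |U|=6: {0,1,3,5,7,8}:1  {1,3,5,6,7,8}:6  {2,4,5,6,7,8}:20  {3,4,5,6,7,8}:15
  |U|=7: {0,1,3,5,6,7,8}:7  {1,3,4,5,6,7,8}:21  {2,3,4,5,6,7,8}:35
  start at 0(y): 56
  start at 2(z): 28
sum over floor = 84

84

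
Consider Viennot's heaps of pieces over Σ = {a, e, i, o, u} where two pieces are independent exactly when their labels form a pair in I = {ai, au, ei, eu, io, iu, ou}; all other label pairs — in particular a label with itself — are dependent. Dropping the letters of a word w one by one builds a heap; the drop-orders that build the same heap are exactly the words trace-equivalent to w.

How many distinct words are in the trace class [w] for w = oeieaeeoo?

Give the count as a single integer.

9

0(o) covers ∅
1(e) covers 0:o
2(i) covers ∅
3(e) covers 1:e
4(a) covers 3:e
5(e) covers 4:a
6(e) covers 5:e
7(o) covers 6:e
8(o) covers 7:o
floor of heap: 0:o, 2:i
completions by unplaced set U, small U first (add the entries for U minus each lowest piece of U):
  |U|=1: {2}:1  {8}:1
  |U|=2: {2,8}:2  {7,8}:1
  |U|=3: {2,7,8}:3  {6,7,8}:1
  |U|=4: {2,6,7,8}:4  {5,6,7,8}:1
  |U|=5: {2,5,6,7,8}:5  {4,5,6,7,8}:1
  |U|=6: {2,4,5,6,7,8}:6  {3,4,5,6,7,8}:1
  |U|=7: {1,3,4,5,6,7,8}:1  {2,3,4,5,6,7,8}:7
  start at 0(o): 8
  start at 2(i): 1
sum over floor = 9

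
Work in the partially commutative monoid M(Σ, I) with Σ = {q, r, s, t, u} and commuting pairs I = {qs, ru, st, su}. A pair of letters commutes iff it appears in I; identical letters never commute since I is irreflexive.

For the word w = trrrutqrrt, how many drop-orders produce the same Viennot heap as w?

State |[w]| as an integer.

piece 0:t — minimal
piece 1:r rests on {0:t}
piece 2:r rests on {1:r}
piece 3:r rests on {2:r}
piece 4:u rests on {0:t}
piece 5:t rests on {3:r, 4:u}
piece 6:q rests on {5:t}
piece 7:r rests on {6:q}
piece 8:r rests on {7:r}
piece 9:t rests on {8:r}
minimal pieces: {0:t}
ways to finish when only these pieces remain (= sum over removing one remaining piece with nothing left below it):
  1 left: {9}→1
  2 left: {8,9}→1
  3 left: {7,8,9}→1
  4 left: {6,7,8,9}→1
  5 left: {5,6,7,8,9}→1
  6 left: {3,5,6,7,8,9}→1  {4,5,6,7,8,9}→1
  7 left: {2,3,5,6,7,8,9}→1  {3,4,5,6,7,8,9}→2
  8 left: {1,2,3,5,6,7,8,9}→1  {2,3,4,5,6,7,8,9}→3
  placing 0:t first → 4 extensions

4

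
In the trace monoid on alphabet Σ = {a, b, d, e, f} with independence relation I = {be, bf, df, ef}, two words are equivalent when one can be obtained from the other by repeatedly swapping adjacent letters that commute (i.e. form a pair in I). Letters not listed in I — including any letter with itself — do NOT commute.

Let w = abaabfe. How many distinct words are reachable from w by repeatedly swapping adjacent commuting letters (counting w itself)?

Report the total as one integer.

0(a) covers ∅
1(b) covers 0:a
2(a) covers 1:b
3(a) covers 2:a
4(b) covers 3:a
5(f) covers 3:a
6(e) covers 3:a
floor of heap: 0:a
completions by unplaced set U, small U first (add the entries for U minus each lowest piece of U):
  |U|=1: {4}:1  {5}:1  {6}:1
  |U|=2: {4,5}:2  {4,6}:2  {5,6}:2
  |U|=3: {4,5,6}:6
  |U|=4: {3,4,5,6}:6
  |U|=5: {2,3,4,5,6}:6
  start at 0(a): 6

6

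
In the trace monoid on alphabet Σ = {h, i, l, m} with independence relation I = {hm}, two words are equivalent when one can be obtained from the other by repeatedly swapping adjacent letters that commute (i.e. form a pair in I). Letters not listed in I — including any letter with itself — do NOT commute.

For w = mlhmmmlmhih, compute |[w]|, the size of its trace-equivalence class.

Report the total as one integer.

drop 0:m onto floor
drop 1:l onto {0:m}
drop 2:h onto {1:l}
drop 3:m onto {1:l}
drop 4:m onto {3:m}
drop 5:m onto {4:m}
drop 6:l onto {2:h, 5:m}
drop 7:m onto {6:l}
drop 8:h onto {6:l}
drop 9:i onto {7:m, 8:h}
drop 10:h onto {9:i}
ground layer = {0:m}
drop-orders for the pieces not yet dropped (sum over which currently-grounded one goes next):
  1 to go: {10} 1
  2 to go: {9,10} 1
  3 to go: {7,9,10} 1  {8,9,10} 1
  4 to go: {7,8,9,10} 2
  5 to go: {6,7,8,9,10} 2
  6 to go: {2,6,7,8,9,10} 2  {5,6,7,8,9,10} 2
  7 to go: {2,5,6,7,8,9,10} 4  {4,5,6,7,8,9,10} 2
  8 to go: {2,4,5,6,7,8,9,10} 6  {3,4,5,6,7,8,9,10} 2
  9 to go: {2,3,4,5,6,7,8,9,10} 8
  if 0:m drops first: 8 orders

8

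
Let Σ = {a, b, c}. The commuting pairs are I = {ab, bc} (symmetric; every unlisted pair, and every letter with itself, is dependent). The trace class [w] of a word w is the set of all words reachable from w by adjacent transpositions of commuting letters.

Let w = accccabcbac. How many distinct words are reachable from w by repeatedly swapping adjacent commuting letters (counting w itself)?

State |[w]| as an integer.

piece 0:a — minimal
piece 1:c rests on {0:a}
piece 2:c rests on {1:c}
piece 3:c rests on {2:c}
piece 4:c rests on {3:c}
piece 5:a rests on {4:c}
piece 6:b — minimal
piece 7:c rests on {5:a}
piece 8:b rests on {6:b}
piece 9:a rests on {7:c}
piece 10:c rests on {9:a}
minimal pieces: {0:a, 6:b}
ways to finish when only these pieces remain (= sum over removing one remaining piece with nothing left below it):
  1 left: {8}→1  {10}→1
  2 left: {6,8}→1  {8,10}→2  {9,10}→1
  3 left: {6,8,10}→3  {7,9,10}→1  {8,9,10}→3
  4 left: {5,7,9,10}→1  {6,8,9,10}→6  {7,8,9,10}→4
  5 left: {4,5,7,9,10}→1  {5,7,8,9,10}→5  {6,7,8,9,10}→10
  6 left: {3,4,5,7,9,10}→1  {4,5,7,8,9,10}→6  {5,6,7,8,9,10}→15
  7 left: {2,3,4,5,7,9,10}→1  {3,4,5,7,8,9,10}→7  {4,5,6,7,8,9,10}→21
  8 left: {1,2,3,4,5,7,9,10}→1  {2,3,4,5,7,8,9,10}→8  {3,4,5,6,7,8,9,10}→28
  9 left: {0,1,2,3,4,5,7,9,10}→1  {1,2,3,4,5,7,8,9,10}→9  {2,3,4,5,6,7,8,9,10}→36
  placing 0:a first → 45 extensions
  placing 6:b first → 10 extensions
total linear extensions = 55

55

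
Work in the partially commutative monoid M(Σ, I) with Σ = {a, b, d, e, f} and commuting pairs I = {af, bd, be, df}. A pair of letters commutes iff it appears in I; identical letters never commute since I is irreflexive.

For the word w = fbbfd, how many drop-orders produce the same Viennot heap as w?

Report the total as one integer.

#0=f has no predecessor
#1=b depends on [0:f]
#2=b depends on [1:b]
#3=f depends on [2:b]
#4=d has no predecessor
sources: [0:f, 4:d]
N(rest) = Σ N(rest − s) over sources s of rest; N(one piece) = 1:
  size 1 → [3]=1  [4]=1
  size 2 → [2,3]=1  [3,4]=2
  size 3 → [1,2,3]=1  [2,3,4]=3
  first=0(f) contributes 4
  first=4(d) contributes 1
|[w]| = 5

5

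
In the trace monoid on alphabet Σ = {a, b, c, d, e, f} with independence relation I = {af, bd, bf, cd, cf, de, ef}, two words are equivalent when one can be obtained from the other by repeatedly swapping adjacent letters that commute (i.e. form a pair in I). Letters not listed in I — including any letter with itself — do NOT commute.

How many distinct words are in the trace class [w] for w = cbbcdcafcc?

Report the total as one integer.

piece 0:c — minimal
piece 1:b rests on {0:c}
piece 2:b rests on {1:b}
piece 3:c rests on {2:b}
piece 4:d — minimal
piece 5:c rests on {3:c}
piece 6:a rests on {4:d, 5:c}
piece 7:f rests on {4:d}
piece 8:c rests on {6:a}
piece 9:c rests on {8:c}
minimal pieces: {0:c, 4:d}
ways to finish when only these pieces remain (= sum over removing one remaining piece with nothing left below it):
  1 left: {7}→1  {9}→1
  2 left: {7,9}→2  {8,9}→1
  3 left: {6,8,9}→1  {7,8,9}→3
  4 left: {5,6,8,9}→1  {6,7,8,9}→4
  5 left: {3,5,6,8,9}→1  {4,6,7,8,9}→4  {5,6,7,8,9}→5
  6 left: {2,3,5,6,8,9}→1  {3,5,6,7,8,9}→6  {4,5,6,7,8,9}→9
  7 left: {1,2,3,5,6,8,9}→1  {2,3,5,6,7,8,9}→7  {3,4,5,6,7,8,9}→15
  8 left: {0,1,2,3,5,6,8,9}→1  {1,2,3,5,6,7,8,9}→8  {2,3,4,5,6,7,8,9}→22
  placing 0:c first → 30 extensions
  placing 4:d first → 9 extensions
total linear extensions = 39

39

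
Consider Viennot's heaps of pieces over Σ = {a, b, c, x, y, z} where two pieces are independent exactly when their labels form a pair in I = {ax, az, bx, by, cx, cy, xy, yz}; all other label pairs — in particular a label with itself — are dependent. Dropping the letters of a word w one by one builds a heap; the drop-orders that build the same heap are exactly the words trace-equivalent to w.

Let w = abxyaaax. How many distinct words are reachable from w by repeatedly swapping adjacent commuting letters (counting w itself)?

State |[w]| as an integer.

piece 0:a — minimal
piece 1:b rests on {0:a}
piece 2:x — minimal
piece 3:y rests on {0:a}
piece 4:a rests on {1:b, 3:y}
piece 5:a rests on {4:a}
piece 6:a rests on {5:a}
piece 7:x rests on {2:x}
minimal pieces: {0:a, 2:x}
ways to finish when only these pieces remain (= sum over removing one remaining piece with nothing left below it):
  1 left: {6}→1  {7}→1
  2 left: {2,7}→1  {5,6}→1  {6,7}→2
  3 left: {2,6,7}→3  {4,5,6}→1  {5,6,7}→3
  4 left: {1,4,5,6}→1  {2,5,6,7}→6  {3,4,5,6}→1  {4,5,6,7}→4
  5 left: {1,3,4,5,6}→2  {1,4,5,6,7}→5  {2,4,5,6,7}→10  {3,4,5,6,7}→5
  6 left: {0,1,3,4,5,6}→2  {1,2,4,5,6,7}→15  {1,3,4,5,6,7}→12  {2,3,4,5,6,7}→15
  placing 0:a first → 42 extensions
  placing 2:x first → 14 extensions
total linear extensions = 56

56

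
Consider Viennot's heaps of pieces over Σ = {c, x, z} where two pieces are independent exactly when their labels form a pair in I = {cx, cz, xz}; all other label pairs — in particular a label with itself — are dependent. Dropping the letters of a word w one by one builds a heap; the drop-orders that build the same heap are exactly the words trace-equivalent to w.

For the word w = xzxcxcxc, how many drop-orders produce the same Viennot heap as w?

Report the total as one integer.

#0=x has no predecessor
#1=z has no predecessor
#2=x depends on [0:x]
#3=c has no predecessor
#4=x depends on [2:x]
#5=c depends on [3:c]
#6=x depends on [4:x]
#7=c depends on [5:c]
sources: [0:x, 1:z, 3:c]
N(rest) = Σ N(rest − s) over sources s of rest; N(one piece) = 1:
  size 1 → [1]=1  [6]=1  [7]=1
  size 2 → [1,6]=2  [1,7]=2  [4,6]=1  [5,7]=1  [6,7]=2
  size 3 → [1,4,6]=3  [1,5,7]=3  [1,6,7]=6  [2,4,6]=1  [3,5,7]=1  [4,6,7]=3  [5,6,7]=3
  size 4 → [0,2,4,6]=1  [1,2,4,6]=4  [1,3,5,7]=4  [1,4,6,7]=12  [1,5,6,7]=12  [2,4,6,7]=4  [3,5,6,7]=4  [4,5,6,7]=6
  size 5 → [0,1,2,4,6]=5  [0,2,4,6,7]=5  [1,2,4,6,7]=20  [1,3,5,6,7]=20  [1,4,5,6,7]=30  [2,4,5,6,7]=10  [3,4,5,6,7]=10
  size 6 → [0,1,2,4,6,7]=30  [0,2,4,5,6,7]=15  [1,2,4,5,6,7]=60  [1,3,4,5,6,7]=60  [2,3,4,5,6,7]=20
  first=0(x) contributes 140
  first=1(z) contributes 35
  first=3(c) contributes 105
|[w]| = 280

280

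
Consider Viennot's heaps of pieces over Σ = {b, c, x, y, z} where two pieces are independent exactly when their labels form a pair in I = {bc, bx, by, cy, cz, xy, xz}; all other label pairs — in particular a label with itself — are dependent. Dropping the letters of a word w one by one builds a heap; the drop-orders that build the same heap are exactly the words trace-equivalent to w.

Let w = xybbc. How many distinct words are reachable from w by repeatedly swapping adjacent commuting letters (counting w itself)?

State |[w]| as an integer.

30

piece 0:x — minimal
piece 1:y — minimal
piece 2:b — minimal
piece 3:b rests on {2:b}
piece 4:c rests on {0:x}
minimal pieces: {0:x, 1:y, 2:b}
ways to finish when only these pieces remain (= sum over removing one remaining piece with nothing left below it):
  1 left: {1}→1  {3}→1  {4}→1
  2 left: {0,4}→1  {1,3}→2  {1,4}→2  {2,3}→1  {3,4}→2
  3 left: {0,1,4}→3  {0,3,4}→3  {1,2,3}→3  {1,3,4}→6  {2,3,4}→3
  placing 0:x first → 12 extensions
  placing 1:y first → 6 extensions
  placing 2:b first → 12 extensions
total linear extensions = 30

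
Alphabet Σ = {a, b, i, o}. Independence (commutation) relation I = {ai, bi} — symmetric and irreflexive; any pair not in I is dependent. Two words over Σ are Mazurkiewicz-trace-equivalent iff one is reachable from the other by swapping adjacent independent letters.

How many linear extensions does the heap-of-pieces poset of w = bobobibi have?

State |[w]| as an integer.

0(b) covers ∅
1(o) covers 0:b
2(b) covers 1:o
3(o) covers 2:b
4(b) covers 3:o
5(i) covers 3:o
6(b) covers 4:b
7(i) covers 5:i
floor of heap: 0:b
completions by unplaced set U, small U first (add the entries for U minus each lowest piece of U):
  |U|=1: {6}:1  {7}:1
  |U|=2: {4,6}:1  {5,7}:1  {6,7}:2
  |U|=3: {4,6,7}:3  {5,6,7}:3
  |U|=4: {4,5,6,7}:6
  |U|=5: {3,4,5,6,7}:6
  |U|=6: {2,3,4,5,6,7}:6
  start at 0(b): 6

6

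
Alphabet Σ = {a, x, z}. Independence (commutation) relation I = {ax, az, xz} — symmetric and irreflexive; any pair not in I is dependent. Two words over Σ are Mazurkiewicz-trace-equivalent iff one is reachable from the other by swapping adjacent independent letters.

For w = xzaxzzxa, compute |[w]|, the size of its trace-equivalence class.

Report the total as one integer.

#0=x has no predecessor
#1=z has no predecessor
#2=a has no predecessor
#3=x depends on [0:x]
#4=z depends on [1:z]
#5=z depends on [4:z]
#6=x depends on [3:x]
#7=a depends on [2:a]
sources: [0:x, 1:z, 2:a]
N(rest) = Σ N(rest − s) over sources s of rest; N(one piece) = 1:
  size 1 → [5]=1  [6]=1  [7]=1
  size 2 → [2,7]=1  [3,6]=1  [4,5]=1  [5,6]=2  [5,7]=2  [6,7]=2
  size 3 → [0,3,6]=1  [1,4,5]=1  [2,5,7]=3  [2,6,7]=3  [3,5,6]=3  [3,6,7]=3  [4,5,6]=3  [4,5,7]=3  [5,6,7]=6
  size 4 → [0,3,5,6]=4  [0,3,6,7]=4  [1,4,5,6]=4  [1,4,5,7]=4  [2,3,6,7]=6  [2,4,5,7]=6  [2,5,6,7]=12  [3,4,5,6]=6  [3,5,6,7]=12  [4,5,6,7]=12
  size 5 → [0,2,3,6,7]=10  [0,3,4,5,6]=10  [0,3,5,6,7]=20  [1,2,4,5,7]=10  [1,3,4,5,6]=10  [1,4,5,6,7]=20  [2,3,5,6,7]=30  [2,4,5,6,7]=30  [3,4,5,6,7]=30
  size 6 → [0,1,3,4,5,6]=20  [0,2,3,5,6,7]=60  [0,3,4,5,6,7]=60  [1,2,4,5,6,7]=60  [1,3,4,5,6,7]=60  [2,3,4,5,6,7]=90
  first=0(x) contributes 210
  first=1(z) contributes 210
  first=2(a) contributes 140
|[w]| = 560

560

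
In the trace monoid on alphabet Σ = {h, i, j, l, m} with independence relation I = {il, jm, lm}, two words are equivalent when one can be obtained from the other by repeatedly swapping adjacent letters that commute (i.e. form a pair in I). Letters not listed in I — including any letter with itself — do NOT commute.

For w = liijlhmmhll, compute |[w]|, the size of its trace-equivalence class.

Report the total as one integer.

piece 0:l — minimal
piece 1:i — minimal
piece 2:i rests on {1:i}
piece 3:j rests on {0:l, 2:i}
piece 4:l rests on {3:j}
piece 5:h rests on {4:l}
piece 6:m rests on {5:h}
piece 7:m rests on {6:m}
piece 8:h rests on {7:m}
piece 9:l rests on {8:h}
piece 10:l rests on {9:l}
minimal pieces: {0:l, 1:i}
ways to finish when only these pieces remain (= sum over removing one remaining piece with nothing left below it):
  1 left: {10}→1
  2 left: {9,10}→1
  3 left: {8,9,10}→1
  4 left: {7,8,9,10}→1
  5 left: {6,7,8,9,10}→1
  6 left: {5,6,7,8,9,10}→1
  7 left: {4,5,6,7,8,9,10}→1
  8 left: {3,4,5,6,7,8,9,10}→1
  9 left: {0,3,4,5,6,7,8,9,10}→1  {2,3,4,5,6,7,8,9,10}→1
  placing 0:l first → 1 extensions
  placing 1:i first → 2 extensions
total linear extensions = 3

3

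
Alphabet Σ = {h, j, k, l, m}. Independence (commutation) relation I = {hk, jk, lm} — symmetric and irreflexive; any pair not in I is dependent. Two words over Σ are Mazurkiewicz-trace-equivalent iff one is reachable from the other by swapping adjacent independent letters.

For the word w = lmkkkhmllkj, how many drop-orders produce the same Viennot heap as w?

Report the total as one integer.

0(l) covers ∅
1(m) covers ∅
2(k) covers 0:l, 1:m
3(k) covers 2:k
4(k) covers 3:k
5(h) covers 0:l, 1:m
6(m) covers 4:k, 5:h
7(l) covers 4:k, 5:h
8(l) covers 7:l
9(k) covers 6:m, 8:l
10(j) covers 6:m, 8:l
floor of heap: 0:l, 1:m
completions by unplaced set U, small U first (add the entries for U minus each lowest piece of U):
  |U|=1: {9}:1  {10}:1
  |U|=2: {9,10}:2
  |U|=3: {6,9,10}:2  {8,9,10}:2
  |U|=4: {6,8,9,10}:4  {7,8,9,10}:2
  |U|=5: {6,7,8,9,10}:6
  |U|=6: {4,6,7,8,9,10}:6  {5,6,7,8,9,10}:6
  |U|=7: {3,4,6,7,8,9,10}:6  {4,5,6,7,8,9,10}:12
  |U|=8: {2,3,4,6,7,8,9,10}:6  {3,4,5,6,7,8,9,10}:18
  |U|=9: {2,3,4,5,6,7,8,9,10}:24
  start at 0(l): 24
  start at 1(m): 24
sum over floor = 48

48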